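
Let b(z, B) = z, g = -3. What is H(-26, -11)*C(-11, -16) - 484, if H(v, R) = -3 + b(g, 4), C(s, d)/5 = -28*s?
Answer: -9724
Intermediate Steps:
C(s, d) = -140*s (C(s, d) = 5*(-28*s) = -140*s)
H(v, R) = -6 (H(v, R) = -3 - 3 = -6)
H(-26, -11)*C(-11, -16) - 484 = -(-840)*(-11) - 484 = -6*1540 - 484 = -9240 - 484 = -9724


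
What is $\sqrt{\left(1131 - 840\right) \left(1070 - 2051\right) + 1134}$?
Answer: $3 i \sqrt{31593} \approx 533.23 i$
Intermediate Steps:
$\sqrt{\left(1131 - 840\right) \left(1070 - 2051\right) + 1134} = \sqrt{291 \left(-981\right) + 1134} = \sqrt{-285471 + 1134} = \sqrt{-284337} = 3 i \sqrt{31593}$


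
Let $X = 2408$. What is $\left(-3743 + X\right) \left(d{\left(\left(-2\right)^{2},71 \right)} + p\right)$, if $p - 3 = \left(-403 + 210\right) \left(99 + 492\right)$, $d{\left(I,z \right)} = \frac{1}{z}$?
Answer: $\frac{10811175765}{71} \approx 1.5227 \cdot 10^{8}$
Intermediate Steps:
$p = -114060$ ($p = 3 + \left(-403 + 210\right) \left(99 + 492\right) = 3 - 114063 = -114060$)
$\left(-3743 + X\right) \left(d{\left(\left(-2\right)^{2},71 \right)} + p\right) = \left(-3743 + 2408\right) \left(\frac{1}{71} - 114060\right) = - 1335 \left(\frac{1}{71} - 114060\right) = \left(-1335\right) \left(- \frac{8098259}{71}\right) = \frac{10811175765}{71}$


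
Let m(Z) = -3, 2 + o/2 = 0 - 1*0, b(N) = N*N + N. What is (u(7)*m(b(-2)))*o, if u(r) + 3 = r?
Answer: 48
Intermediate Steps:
u(r) = -3 + r
b(N) = N + N**2 (b(N) = N**2 + N = N + N**2)
o = -4 (o = -4 + 2*(0 - 1*0) = -4 + 2*(0 + 0) = -4 + 2*0 = -4 + 0 = -4)
(u(7)*m(b(-2)))*o = ((-3 + 7)*(-3))*(-4) = (4*(-3))*(-4) = -12*(-4) = 48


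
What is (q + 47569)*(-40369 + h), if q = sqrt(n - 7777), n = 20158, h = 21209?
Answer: -911422040 - 19160*sqrt(12381) ≈ -9.1355e+8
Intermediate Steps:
q = sqrt(12381) (q = sqrt(20158 - 7777) = sqrt(12381) ≈ 111.27)
(q + 47569)*(-40369 + h) = (sqrt(12381) + 47569)*(-40369 + 21209) = (47569 + sqrt(12381))*(-19160) = -911422040 - 19160*sqrt(12381)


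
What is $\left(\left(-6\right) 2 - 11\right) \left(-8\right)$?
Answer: $184$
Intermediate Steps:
$\left(\left(-6\right) 2 - 11\right) \left(-8\right) = \left(-12 + \left(-23 + 12\right)\right) \left(-8\right) = \left(-12 - 11\right) \left(-8\right) = \left(-23\right) \left(-8\right) = 184$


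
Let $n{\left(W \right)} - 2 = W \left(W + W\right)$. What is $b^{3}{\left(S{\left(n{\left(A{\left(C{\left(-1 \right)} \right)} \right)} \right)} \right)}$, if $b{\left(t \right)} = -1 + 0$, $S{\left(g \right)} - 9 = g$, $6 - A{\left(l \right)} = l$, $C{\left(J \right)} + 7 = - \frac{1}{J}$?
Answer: $-1$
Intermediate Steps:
$C{\left(J \right)} = -7 - \frac{1}{J}$
$A{\left(l \right)} = 6 - l$
$n{\left(W \right)} = 2 + 2 W^{2}$ ($n{\left(W \right)} = 2 + W \left(W + W\right) = 2 + W 2 W = 2 + 2 W^{2}$)
$S{\left(g \right)} = 9 + g$
$b{\left(t \right)} = -1$
$b^{3}{\left(S{\left(n{\left(A{\left(C{\left(-1 \right)} \right)} \right)} \right)} \right)} = \left(-1\right)^{3} = -1$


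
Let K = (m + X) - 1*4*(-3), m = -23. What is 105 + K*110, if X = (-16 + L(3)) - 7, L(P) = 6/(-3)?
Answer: -3855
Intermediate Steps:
L(P) = -2 (L(P) = 6*(-⅓) = -2)
X = -25 (X = (-16 - 2) - 7 = -18 - 7 = -25)
K = -36 (K = (-23 - 25) - 1*4*(-3) = -48 - 4*(-3) = -48 + 12 = -36)
105 + K*110 = 105 - 36*110 = 105 - 3960 = -3855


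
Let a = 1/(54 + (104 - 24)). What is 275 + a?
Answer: 36851/134 ≈ 275.01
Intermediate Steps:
a = 1/134 (a = 1/(54 + 80) = 1/134 ≈ 0.0074627)
275 + a = 275 + 1/134 = 36851/134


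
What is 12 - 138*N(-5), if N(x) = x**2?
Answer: -3438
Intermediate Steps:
12 - 138*N(-5) = 12 - 138*(-5)**2 = 12 - 138*25 = 12 - 3450 = -3438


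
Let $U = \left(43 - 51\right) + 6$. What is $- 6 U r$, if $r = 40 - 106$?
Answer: $-792$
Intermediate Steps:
$U = -2$ ($U = -8 + 6 = -2$)
$r = -66$ ($r = 40 - 106 = -66$)
$- 6 U r = \left(-6\right) \left(-2\right) \left(-66\right) = 12 \left(-66\right) = -792$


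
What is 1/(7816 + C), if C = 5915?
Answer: 1/13731 ≈ 7.2828e-5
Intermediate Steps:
1/(7816 + C) = 1/(7816 + 5915) = 1/13731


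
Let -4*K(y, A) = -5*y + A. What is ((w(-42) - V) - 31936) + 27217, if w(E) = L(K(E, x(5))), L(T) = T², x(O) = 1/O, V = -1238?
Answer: -287799/400 ≈ -719.50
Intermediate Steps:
x(O) = 1/O
K(y, A) = -A/4 + 5*y/4 (K(y, A) = -(-5*y + A)/4 = -(A - 5*y)/4 = -A/4 + 5*y/4)
w(E) = (-1/20 + 5*E/4)² (w(E) = (-¼/5 + 5*E/4)² = (-¼*⅕ + 5*E/4)² = (-1/20 + 5*E/4)²)
((w(-42) - V) - 31936) + 27217 = (((-1 + 25*(-42))²/400 - 1*(-1238)) - 31936) + 27217 = (((-1 - 1050)²/400 + 1238) - 31936) + 27217 = (((1/400)*(-1051)² + 1238) - 31936) + 27217 = (((1/400)*1104601 + 1238) - 31936) + 27217 = ((1104601/400 + 1238) - 31936) + 27217 = (1599801/400 - 31936) + 27217 = -11174599/400 + 27217 = -287799/400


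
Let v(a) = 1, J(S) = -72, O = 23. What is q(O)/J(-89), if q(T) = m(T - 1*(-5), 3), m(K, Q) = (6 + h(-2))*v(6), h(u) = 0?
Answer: -1/12 ≈ -0.083333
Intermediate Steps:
m(K, Q) = 6 (m(K, Q) = (6 + 0)*1 = 6*1 = 6)
q(T) = 6
q(O)/J(-89) = 6/(-72) = 6*(-1/72) = -1/12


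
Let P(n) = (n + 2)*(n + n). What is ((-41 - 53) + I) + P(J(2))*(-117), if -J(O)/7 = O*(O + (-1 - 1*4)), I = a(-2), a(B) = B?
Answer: -432528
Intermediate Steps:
I = -2
J(O) = -7*O*(-5 + O) (J(O) = -7*O*(O + (-1 - 1*4)) = -7*O*(O + (-1 - 4)) = -7*O*(O - 5) = -7*O*(-5 + O))
P(n) = 2*n*(2 + n) (P(n) = (2 + n)*(2*n) = 2*n*(2 + n))
((-41 - 53) + I) + P(J(2))*(-117) = ((-41 - 53) - 2) + (2*(7*2*(5 - 1*2))*(2 + 7*2*(5 - 1*2)))*(-117) = (-94 - 2) + (2*(7*2*(5 - 2))*(2 + 7*2*(5 - 2)))*(-117) = -96 + (2*(7*2*3)*(2 + 7*2*3))*(-117) = -96 + (2*42*(2 + 42))*(-117) = -96 + (2*42*44)*(-117) = -96 + 3696*(-117) = -96 - 432432 = -432528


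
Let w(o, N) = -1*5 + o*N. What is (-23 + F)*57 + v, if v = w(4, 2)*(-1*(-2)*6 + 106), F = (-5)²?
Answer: 468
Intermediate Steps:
F = 25
w(o, N) = -5 + N*o
v = 354 (v = (-5 + 2*4)*(-1*(-2)*6 + 106) = (-5 + 8)*(2*6 + 106) = 3*(12 + 106) = 3*118 = 354)
(-23 + F)*57 + v = (-23 + 25)*57 + 354 = 2*57 + 354 = 114 + 354 = 468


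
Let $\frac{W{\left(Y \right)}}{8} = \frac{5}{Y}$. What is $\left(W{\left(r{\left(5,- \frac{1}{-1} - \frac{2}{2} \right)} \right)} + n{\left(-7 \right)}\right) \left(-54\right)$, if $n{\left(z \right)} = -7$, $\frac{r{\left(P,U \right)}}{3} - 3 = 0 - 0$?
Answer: $138$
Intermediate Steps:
$r{\left(P,U \right)} = 9$ ($r{\left(P,U \right)} = 9 + 3 \left(0 - 0\right) = 9 + 3 \left(0 + 0\right) = 9 + 3 \cdot 0 = 9 + 0 = 9$)
$W{\left(Y \right)} = \frac{40}{Y}$ ($W{\left(Y \right)} = 8 \frac{5}{Y} = \frac{40}{Y}$)
$\left(W{\left(r{\left(5,- \frac{1}{-1} - \frac{2}{2} \right)} \right)} + n{\left(-7 \right)}\right) \left(-54\right) = \left(\frac{40}{9} - 7\right) \left(-54\right) = \left(- \frac{23}{9}\right) \left(-54\right) = 138$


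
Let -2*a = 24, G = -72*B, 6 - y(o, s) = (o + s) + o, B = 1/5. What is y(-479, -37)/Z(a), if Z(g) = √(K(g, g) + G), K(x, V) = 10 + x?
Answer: -1001*I*√410/82 ≈ -247.18*I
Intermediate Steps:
B = ⅕ ≈ 0.20000
y(o, s) = 6 - s - 2*o (y(o, s) = 6 - ((o + s) + o) = 6 - (s + 2*o) = 6 + (-s - 2*o) = 6 - s - 2*o)
G = -72/5 (G = -72*⅕ = -72/5 ≈ -14.400)
a = -12 (a = -½*24 = -12)
Z(g) = √(-22/5 + g) (Z(g) = √((10 + g) - 72/5) = √(-22/5 + g))
y(-479, -37)/Z(a) = (6 - 1*(-37) - 2*(-479))/((√(-110 + 25*(-12))/5)) = (6 + 37 + 958)/((√(-110 - 300)/5)) = 1001/((√(-410)/5)) = 1001/(((I*√410)/5)) = 1001/((I*√410/5)) = 1001*(-I*√410/82) = -1001*I*√410/82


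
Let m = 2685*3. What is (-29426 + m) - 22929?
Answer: -44300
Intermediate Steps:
m = 8055
(-29426 + m) - 22929 = (-29426 + 8055) - 22929 = -21371 - 22929 = -44300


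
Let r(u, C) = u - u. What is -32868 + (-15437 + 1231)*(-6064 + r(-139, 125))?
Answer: 86112316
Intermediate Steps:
r(u, C) = 0
-32868 + (-15437 + 1231)*(-6064 + r(-139, 125)) = -32868 + (-15437 + 1231)*(-6064 + 0) = -32868 - 14206*(-6064) = -32868 + 86145184 = 86112316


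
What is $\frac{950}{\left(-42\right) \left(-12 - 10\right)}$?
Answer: $\frac{475}{462} \approx 1.0281$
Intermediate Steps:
$\frac{950}{\left(-42\right) \left(-12 - 10\right)} = \frac{950}{\left(-42\right) \left(-22\right)} = \frac{950}{924} = 950 \cdot \frac{1}{924} = \frac{475}{462}$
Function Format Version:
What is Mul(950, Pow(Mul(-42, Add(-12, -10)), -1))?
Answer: Rational(475, 462) ≈ 1.0281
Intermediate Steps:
Mul(950, Pow(Mul(-42, Add(-12, -10)), -1)) = Mul(950, Pow(Mul(-42, -22), -1)) = Mul(950, Pow(924, -1)) = Mul(950, Rational(1, 924)) = Rational(475, 462)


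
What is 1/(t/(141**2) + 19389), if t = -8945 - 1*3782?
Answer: 19881/385459982 ≈ 5.1577e-5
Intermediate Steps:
t = -12727 (t = -8945 - 3782 = -12727)
1/(t/(141**2) + 19389) = 1/(-12727/(141**2) + 19389) = 1/(-12727/19881 + 19389) = 1/(385459982/19881) = 19881/385459982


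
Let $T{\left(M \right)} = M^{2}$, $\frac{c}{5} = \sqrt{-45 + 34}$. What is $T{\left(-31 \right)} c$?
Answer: $4805 i \sqrt{11} \approx 15936.0 i$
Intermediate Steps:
$c = 5 i \sqrt{11}$ ($c = 5 \sqrt{-45 + 34} = 5 \sqrt{-11} = 5 i \sqrt{11} \approx 16.583 i$)
$T{\left(-31 \right)} c = \left(-31\right)^{2} \cdot 5 i \sqrt{11} = 961 \cdot 5 i \sqrt{11} = 4805 i \sqrt{11}$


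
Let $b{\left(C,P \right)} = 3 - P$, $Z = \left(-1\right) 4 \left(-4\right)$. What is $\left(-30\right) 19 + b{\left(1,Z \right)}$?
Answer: $-583$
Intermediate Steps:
$Z = 16$ ($Z = \left(-4\right) \left(-4\right) = 16$)
$\left(-30\right) 19 + b{\left(1,Z \right)} = \left(-30\right) 19 + \left(3 - 16\right) = -570 + \left(3 - 16\right) = -570 - 13 = -583$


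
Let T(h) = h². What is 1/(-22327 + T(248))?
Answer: 1/39177 ≈ 2.5525e-5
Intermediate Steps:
1/(-22327 + T(248)) = 1/(-22327 + 248²) = 1/(-22327 + 61504) = 1/39177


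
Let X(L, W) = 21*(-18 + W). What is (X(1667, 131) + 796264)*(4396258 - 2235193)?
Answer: 1725906468405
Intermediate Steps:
X(L, W) = -378 + 21*W
(X(1667, 131) + 796264)*(4396258 - 2235193) = ((-378 + 21*131) + 796264)*(4396258 - 2235193) = ((-378 + 2751) + 796264)*2161065 = (2373 + 796264)*2161065 = 798637*2161065 = 1725906468405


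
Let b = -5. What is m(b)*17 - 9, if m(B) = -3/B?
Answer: 6/5 ≈ 1.2000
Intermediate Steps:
m(b)*17 - 9 = -3/(-5)*17 - 9 = -3*(-1/5)*17 - 9 = (3/5)*17 - 9 = 51/5 - 9 = 6/5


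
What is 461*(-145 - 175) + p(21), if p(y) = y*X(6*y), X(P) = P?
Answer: -144874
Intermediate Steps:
p(y) = 6*y**2 (p(y) = y*(6*y) = 6*y**2)
461*(-145 - 175) + p(21) = 461*(-145 - 175) + 6*21**2 = 461*(-320) + 6*441 = -147520 + 2646 = -144874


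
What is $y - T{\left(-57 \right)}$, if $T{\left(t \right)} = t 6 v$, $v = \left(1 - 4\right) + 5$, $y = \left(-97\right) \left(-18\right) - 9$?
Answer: $2421$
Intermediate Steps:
$y = 1737$ ($y = 1746 - 9 = 1737$)
$v = 2$ ($v = -3 + 5 = 2$)
$T{\left(t \right)} = 12 t$ ($T{\left(t \right)} = t 6 \cdot 2 = 6 t 2 = 12 t$)
$y - T{\left(-57 \right)} = 1737 - 12 \left(-57\right) = 1737 - -684 = 1737 + 684 = 2421$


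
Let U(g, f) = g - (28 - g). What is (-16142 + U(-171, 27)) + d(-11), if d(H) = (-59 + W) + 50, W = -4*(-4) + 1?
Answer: -16504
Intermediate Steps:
U(g, f) = -28 + 2*g (U(g, f) = g + (-28 + g) = -28 + 2*g)
W = 17 (W = 16 + 1 = 17)
d(H) = 8 (d(H) = (-59 + 17) + 50 = -42 + 50 = 8)
(-16142 + U(-171, 27)) + d(-11) = (-16142 + (-28 + 2*(-171))) + 8 = (-16142 + (-28 - 342)) + 8 = (-16142 - 370) + 8 = -16512 + 8 = -16504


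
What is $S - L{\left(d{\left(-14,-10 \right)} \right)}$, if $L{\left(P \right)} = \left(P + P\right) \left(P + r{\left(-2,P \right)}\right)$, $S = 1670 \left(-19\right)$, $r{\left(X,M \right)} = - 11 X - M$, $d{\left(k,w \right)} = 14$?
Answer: $-32346$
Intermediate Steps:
$r{\left(X,M \right)} = - M - 11 X$
$S = -31730$
$L{\left(P \right)} = 44 P$ ($L{\left(P \right)} = \left(P + P\right) \left(P - \left(-22 + P\right)\right) = 2 P \left(P - \left(-22 + P\right)\right) = 2 P 22 = 44 P$)
$S - L{\left(d{\left(-14,-10 \right)} \right)} = -31730 - 44 \cdot 14 = -31730 - 616 = -32346$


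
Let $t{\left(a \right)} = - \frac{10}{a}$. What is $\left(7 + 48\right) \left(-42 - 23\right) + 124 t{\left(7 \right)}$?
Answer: $- \frac{26265}{7} \approx -3752.1$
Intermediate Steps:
$\left(7 + 48\right) \left(-42 - 23\right) + 124 t{\left(7 \right)} = \left(7 + 48\right) \left(-42 - 23\right) + 124 \left(- \frac{10}{7}\right) = 55 \left(-65\right) + 124 \left(\left(-10\right) \frac{1}{7}\right) = -3575 + 124 \left(- \frac{10}{7}\right) = -3575 - \frac{1240}{7} = - \frac{26265}{7}$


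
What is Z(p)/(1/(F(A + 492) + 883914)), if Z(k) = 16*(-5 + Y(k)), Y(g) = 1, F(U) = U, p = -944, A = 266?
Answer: -56619008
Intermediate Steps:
Z(k) = -64 (Z(k) = 16*(-5 + 1) = 16*(-4) = -64)
Z(p)/(1/(F(A + 492) + 883914)) = -64/(1/((266 + 492) + 883914)) = -64/(1/(758 + 883914)) = -64/(1/884672) = -64/1/884672 = -64*884672 = -56619008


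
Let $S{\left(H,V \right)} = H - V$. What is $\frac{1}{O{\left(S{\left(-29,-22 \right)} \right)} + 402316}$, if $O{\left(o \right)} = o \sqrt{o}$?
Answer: $\frac{402316}{161858164199} + \frac{7 i \sqrt{7}}{161858164199} \approx 2.4856 \cdot 10^{-6} + 1.1442 \cdot 10^{-10} i$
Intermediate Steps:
$O{\left(o \right)} = o^{\frac{3}{2}}$
$\frac{1}{O{\left(S{\left(-29,-22 \right)} \right)} + 402316} = \frac{1}{\left(-29 - -22\right)^{\frac{3}{2}} + 402316} = \frac{1}{\left(-29 + 22\right)^{\frac{3}{2}} + 402316} = \frac{1}{\left(-7\right)^{\frac{3}{2}} + 402316} = \frac{1}{- 7 i \sqrt{7} + 402316} = \frac{1}{402316 - 7 i \sqrt{7}}$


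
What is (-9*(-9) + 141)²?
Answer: 49284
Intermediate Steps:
(-9*(-9) + 141)² = (81 + 141)² = 222² = 49284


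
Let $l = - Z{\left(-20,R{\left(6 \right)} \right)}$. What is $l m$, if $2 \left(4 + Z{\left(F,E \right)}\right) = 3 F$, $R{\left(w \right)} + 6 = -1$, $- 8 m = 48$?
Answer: $-204$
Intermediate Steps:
$m = -6$ ($m = \left(- \frac{1}{8}\right) 48 = -6$)
$R{\left(w \right)} = -7$ ($R{\left(w \right)} = -6 - 1 = -7$)
$Z{\left(F,E \right)} = -4 + \frac{3 F}{2}$
$l = 34$ ($l = - (-4 + \frac{3}{2} \left(-20\right)) = - (-4 - 30) = \left(-1\right) \left(-34\right) = 34$)
$l m = 34 \left(-6\right) = -204$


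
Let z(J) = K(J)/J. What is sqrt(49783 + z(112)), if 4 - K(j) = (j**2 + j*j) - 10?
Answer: sqrt(792946)/4 ≈ 222.62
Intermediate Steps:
K(j) = 14 - 2*j**2 (K(j) = 4 - ((j**2 + j*j) - 10) = 4 - ((j**2 + j**2) - 10) = 4 - (2*j**2 - 10) = 4 - (-10 + 2*j**2) = 4 + (10 - 2*j**2) = 14 - 2*j**2)
z(J) = (14 - 2*J**2)/J
sqrt(49783 + z(112)) = sqrt(49783 + (-2*112 + 14/112)) = sqrt(49783 + (-224 + 14*(1/112))) = sqrt(49783 + (-224 + 1/8)) = sqrt(49783 - 1791/8) = sqrt(396473/8) = sqrt(792946)/4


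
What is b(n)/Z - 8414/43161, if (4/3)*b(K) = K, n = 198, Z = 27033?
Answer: -147364169/777847542 ≈ -0.18945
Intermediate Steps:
b(K) = 3*K/4
b(n)/Z - 8414/43161 = ((3/4)*198)/27033 - 8414/43161 = (297/2)*(1/27033) - 8414*1/43161 = 99/18022 - 8414/43161 = -147364169/777847542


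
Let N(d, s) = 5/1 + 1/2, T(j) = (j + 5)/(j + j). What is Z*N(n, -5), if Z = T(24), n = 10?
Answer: 319/96 ≈ 3.3229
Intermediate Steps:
T(j) = (5 + j)/(2*j) (T(j) = (5 + j)/((2*j)) = (5 + j)*(1/(2*j)) = (5 + j)/(2*j))
N(d, s) = 11/2 (N(d, s) = 5*1 + 1*(½) = 5 + ½ = 11/2)
Z = 29/48 (Z = (½)*(5 + 24)/24 = (½)*(1/24)*29 = 29/48 ≈ 0.60417)
Z*N(n, -5) = (29/48)*(11/2) = 319/96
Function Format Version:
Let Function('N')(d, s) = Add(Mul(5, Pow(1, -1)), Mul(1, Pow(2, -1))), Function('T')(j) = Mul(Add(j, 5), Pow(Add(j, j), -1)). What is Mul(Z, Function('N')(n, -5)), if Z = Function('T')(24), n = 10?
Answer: Rational(319, 96) ≈ 3.3229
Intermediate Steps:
Function('T')(j) = Mul(Rational(1, 2), Pow(j, -1), Add(5, j)) (Function('T')(j) = Mul(Add(5, j), Pow(Mul(2, j), -1)) = Mul(Add(5, j), Mul(Rational(1, 2), Pow(j, -1))) = Mul(Rational(1, 2), Pow(j, -1), Add(5, j)))
Function('N')(d, s) = Rational(11, 2) (Function('N')(d, s) = Add(Mul(5, 1), Mul(1, Rational(1, 2))) = Add(5, Rational(1, 2)) = Rational(11, 2))
Z = Rational(29, 48) (Z = Mul(Rational(1, 2), Pow(24, -1), Add(5, 24)) = Mul(Rational(1, 2), Rational(1, 24), 29) = Rational(29, 48) ≈ 0.60417)
Mul(Z, Function('N')(n, -5)) = Mul(Rational(29, 48), Rational(11, 2)) = Rational(319, 96)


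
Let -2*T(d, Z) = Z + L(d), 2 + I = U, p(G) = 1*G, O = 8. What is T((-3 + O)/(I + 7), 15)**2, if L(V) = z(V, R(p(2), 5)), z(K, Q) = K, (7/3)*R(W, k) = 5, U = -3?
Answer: 1225/16 ≈ 76.563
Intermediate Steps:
p(G) = G
R(W, k) = 15/7 (R(W, k) = (3/7)*5 = 15/7)
L(V) = V
I = -5 (I = -2 - 3 = -5)
T(d, Z) = -Z/2 - d/2 (T(d, Z) = -(Z + d)/2 = -Z/2 - d/2)
T((-3 + O)/(I + 7), 15)**2 = (-1/2*15 - (-3 + 8)/(2*(-5 + 7)))**2 = (-15/2 - 5/(2*2))**2 = (-15/2 - 1/2*5/2)**2 = (-15/2 - 5/4)**2 = (-35/4)**2 = 1225/16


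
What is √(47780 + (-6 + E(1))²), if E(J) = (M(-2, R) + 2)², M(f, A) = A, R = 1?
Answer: √47789 ≈ 218.61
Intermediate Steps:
E(J) = 9 (E(J) = (1 + 2)² = 3² = 9)
√(47780 + (-6 + E(1))²) = √(47780 + (-6 + 9)²) = √(47780 + 3²) = √(47780 + 9) = √47789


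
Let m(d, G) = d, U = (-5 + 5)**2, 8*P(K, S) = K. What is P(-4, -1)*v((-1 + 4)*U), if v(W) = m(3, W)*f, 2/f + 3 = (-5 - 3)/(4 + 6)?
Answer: 15/19 ≈ 0.78947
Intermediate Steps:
P(K, S) = K/8
U = 0 (U = 0**2 = 0)
f = -10/19 (f = 2/(-3 + (-5 - 3)/(4 + 6)) = 2/(-3 - 8/10) = 2/(-3 - 8*1/10) = 2/(-3 - 4/5) = 2/(-19/5) = 2*(-5/19) = -10/19 ≈ -0.52632)
v(W) = -30/19 (v(W) = 3*(-10/19) = -30/19)
P(-4, -1)*v((-1 + 4)*U) = ((1/8)*(-4))*(-30/19) = -1/2*(-30/19) = 15/19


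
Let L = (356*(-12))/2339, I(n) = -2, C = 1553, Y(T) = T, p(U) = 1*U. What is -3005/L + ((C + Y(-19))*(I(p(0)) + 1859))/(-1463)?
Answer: -1886400751/6249936 ≈ -301.83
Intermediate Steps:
p(U) = U
L = -4272/2339 (L = -4272*1/2339 = -4272/2339 ≈ -1.8264)
-3005/L + ((C + Y(-19))*(I(p(0)) + 1859))/(-1463) = -3005/(-4272/2339) + ((1553 - 19)*(-2 + 1859))/(-1463) = -3005*(-2339/4272) + (1534*1857)*(-1/1463) = 7028695/4272 + 2848638*(-1/1463) = 7028695/4272 - 2848638/1463 = -1886400751/6249936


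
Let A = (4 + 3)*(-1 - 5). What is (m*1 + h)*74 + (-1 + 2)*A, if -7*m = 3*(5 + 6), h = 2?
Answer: -1700/7 ≈ -242.86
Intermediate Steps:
A = -42 (A = 7*(-6) = -42)
m = -33/7 (m = -3*(5 + 6)/7 = -3*11/7 = -1/7*33 = -33/7 ≈ -4.7143)
(m*1 + h)*74 + (-1 + 2)*A = (-33/7*1 + 2)*74 + (-1 + 2)*(-42) = (-33/7 + 2)*74 + 1*(-42) = -19/7*74 - 42 = -1406/7 - 42 = -1700/7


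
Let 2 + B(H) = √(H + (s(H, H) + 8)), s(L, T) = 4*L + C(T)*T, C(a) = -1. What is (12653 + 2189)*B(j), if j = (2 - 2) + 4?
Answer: -29684 + 29684*√6 ≈ 43027.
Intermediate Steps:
s(L, T) = -T + 4*L (s(L, T) = 4*L - T = -T + 4*L)
j = 4 (j = 0 + 4 = 4)
B(H) = -2 + √(8 + 4*H) (B(H) = -2 + √(H + ((-H + 4*H) + 8)) = -2 + √(H + (3*H + 8)) = -2 + √(H + (8 + 3*H)) = -2 + √(8 + 4*H))
(12653 + 2189)*B(j) = (12653 + 2189)*(-2 + 2*√(2 + 4)) = 14842*(-2 + 2*√6) = -29684 + 29684*√6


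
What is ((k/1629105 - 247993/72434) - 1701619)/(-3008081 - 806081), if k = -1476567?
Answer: 66931987608347391/150027000222604780 ≈ 0.44613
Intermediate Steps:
((k/1629105 - 247993/72434) - 1701619)/(-3008081 - 806081) = ((-1476567/1629105 - 247993/72434) - 1701619)/(-3008081 - 806081) = ((-1476567*1/1629105 - 247993*1/72434) - 1701619)/(-3814162) = ((-492189/543035 - 247993/72434) - 1701619)*(-1/3814162) = (-170320096781/39334197190 - 1701619)*(-1/3814162) = -66931987608347391/39334197190*(-1/3814162) = 66931987608347391/150027000222604780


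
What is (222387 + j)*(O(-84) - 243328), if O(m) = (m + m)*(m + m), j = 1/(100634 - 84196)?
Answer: -393166823072864/8219 ≈ -4.7836e+10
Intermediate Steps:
j = 1/16438 ≈ 6.0835e-5
O(m) = 4*m**2 (O(m) = (2*m)*(2*m) = 4*m**2)
(222387 + j)*(O(-84) - 243328) = (222387 + 1/16438)*(4*(-84)**2 - 243328) = 3655597507*(4*7056 - 243328)/16438 = 3655597507*(28224 - 243328)/16438 = (3655597507/16438)*(-215104) = -393166823072864/8219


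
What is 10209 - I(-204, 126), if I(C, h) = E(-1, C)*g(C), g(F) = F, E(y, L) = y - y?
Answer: 10209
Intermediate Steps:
E(y, L) = 0
I(C, h) = 0 (I(C, h) = 0*C = 0)
10209 - I(-204, 126) = 10209 - 1*0 = 10209 + 0 = 10209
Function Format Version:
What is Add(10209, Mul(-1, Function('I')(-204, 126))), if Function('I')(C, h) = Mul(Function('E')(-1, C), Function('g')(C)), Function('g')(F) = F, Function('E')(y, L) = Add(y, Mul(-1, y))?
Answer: 10209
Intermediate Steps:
Function('E')(y, L) = 0
Function('I')(C, h) = 0 (Function('I')(C, h) = Mul(0, C) = 0)
Add(10209, Mul(-1, Function('I')(-204, 126))) = Add(10209, Mul(-1, 0)) = Add(10209, 0) = 10209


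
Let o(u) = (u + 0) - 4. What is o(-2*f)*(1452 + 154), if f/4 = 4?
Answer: -57816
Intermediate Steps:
f = 16 (f = 4*4 = 16)
o(u) = -4 + u (o(u) = u - 4 = -4 + u)
o(-2*f)*(1452 + 154) = (-4 - 2*16)*(1452 + 154) = (-4 - 32)*1606 = -36*1606 = -57816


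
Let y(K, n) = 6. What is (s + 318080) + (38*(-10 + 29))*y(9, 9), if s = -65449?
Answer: 256963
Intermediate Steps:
(s + 318080) + (38*(-10 + 29))*y(9, 9) = (-65449 + 318080) + (38*(-10 + 29))*6 = 252631 + (38*19)*6 = 252631 + 722*6 = 252631 + 4332 = 256963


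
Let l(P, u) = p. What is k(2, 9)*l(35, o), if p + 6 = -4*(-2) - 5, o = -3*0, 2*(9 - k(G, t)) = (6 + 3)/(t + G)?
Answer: -567/22 ≈ -25.773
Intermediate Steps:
k(G, t) = 9 - 9/(2*(G + t)) (k(G, t) = 9 - (6 + 3)/(2*(t + G)) = 9 - 9/(2*(G + t)))
o = 0
p = -3 (p = -6 + (-4*(-2) - 5) = -6 + (8 - 5) = -6 + 3 = -3)
l(P, u) = -3
k(2, 9)*l(35, o) = ((-9/2 + 9*2 + 9*9)/(2 + 9))*(-3) = ((-9/2 + 18 + 81)/11)*(-3) = ((1/11)*(189/2))*(-3) = (189/22)*(-3) = -567/22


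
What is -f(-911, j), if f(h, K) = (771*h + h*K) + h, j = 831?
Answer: 1460333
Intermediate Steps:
f(h, K) = 772*h + K*h (f(h, K) = (771*h + K*h) + h = 772*h + K*h)
-f(-911, j) = -(-911)*(772 + 831) = -(-911)*1603 = -1*(-1460333) = 1460333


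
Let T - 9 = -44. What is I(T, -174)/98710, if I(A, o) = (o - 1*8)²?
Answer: 16562/49355 ≈ 0.33557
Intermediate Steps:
T = -35 (T = 9 - 44 = -35)
I(A, o) = (-8 + o)² (I(A, o) = (o - 8)² = (-8 + o)²)
I(T, -174)/98710 = (-8 - 174)²/98710 = (-182)²*(1/98710) = 33124*(1/98710) = 16562/49355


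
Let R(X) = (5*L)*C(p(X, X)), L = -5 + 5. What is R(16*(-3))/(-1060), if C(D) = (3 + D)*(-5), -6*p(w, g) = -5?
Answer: 0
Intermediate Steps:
p(w, g) = 5/6 (p(w, g) = -1/6*(-5) = 5/6)
C(D) = -15 - 5*D
L = 0
R(X) = 0 (R(X) = (5*0)*(-15 - 5*5/6) = 0*(-15 - 25/6) = 0*(-115/6) = 0)
R(16*(-3))/(-1060) = 0/(-1060) = 0*(-1/1060) = 0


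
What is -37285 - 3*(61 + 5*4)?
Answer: -37528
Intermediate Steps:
-37285 - 3*(61 + 5*4) = -37285 - 3*(61 + 20) = -37285 - 3*81 = -37285 - 1*243 = -37285 - 243 = -37528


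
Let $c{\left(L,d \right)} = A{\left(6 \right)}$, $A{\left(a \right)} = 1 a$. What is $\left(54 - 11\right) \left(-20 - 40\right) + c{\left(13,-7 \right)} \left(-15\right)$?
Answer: $-2670$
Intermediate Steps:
$A{\left(a \right)} = a$
$c{\left(L,d \right)} = 6$
$\left(54 - 11\right) \left(-20 - 40\right) + c{\left(13,-7 \right)} \left(-15\right) = \left(54 - 11\right) \left(-20 - 40\right) + 6 \left(-15\right) = 43 \left(-60\right) - 90 = -2580 - 90 = -2670$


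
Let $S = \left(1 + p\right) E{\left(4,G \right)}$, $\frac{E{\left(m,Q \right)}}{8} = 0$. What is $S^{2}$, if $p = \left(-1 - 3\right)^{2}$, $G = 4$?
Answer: $0$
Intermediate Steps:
$E{\left(m,Q \right)} = 0$ ($E{\left(m,Q \right)} = 8 \cdot 0 = 0$)
$p = 16$ ($p = \left(-4\right)^{2} = 16$)
$S = 0$ ($S = \left(1 + 16\right) 0 = 17 \cdot 0 = 0$)
$S^{2} = 0^{2} = 0$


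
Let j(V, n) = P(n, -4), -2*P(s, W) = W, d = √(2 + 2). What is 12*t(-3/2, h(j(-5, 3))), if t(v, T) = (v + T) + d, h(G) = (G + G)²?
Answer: 198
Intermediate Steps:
d = 2 (d = √4 = 2)
P(s, W) = -W/2
j(V, n) = 2 (j(V, n) = -½*(-4) = 2)
h(G) = 4*G² (h(G) = (2*G)² = 4*G²)
t(v, T) = 2 + T + v (t(v, T) = (v + T) + 2 = (T + v) + 2 = 2 + T + v)
12*t(-3/2, h(j(-5, 3))) = 12*(2 + 4*2² - 3/2) = 12*(2 + 4*4 - 3*½) = 12*(2 + 16 - 3/2) = 12*(33/2) = 198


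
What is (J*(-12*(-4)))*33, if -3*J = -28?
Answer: 14784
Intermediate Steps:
J = 28/3 (J = -⅓*(-28) = 28/3 ≈ 9.3333)
(J*(-12*(-4)))*33 = (28*(-12*(-4))/3)*33 = ((28/3)*48)*33 = 448*33 = 14784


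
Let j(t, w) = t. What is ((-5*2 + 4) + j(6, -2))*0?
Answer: 0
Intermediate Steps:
((-5*2 + 4) + j(6, -2))*0 = ((-5*2 + 4) + 6)*0 = ((-10 + 4) + 6)*0 = (-6 + 6)*0 = 0*0 = 0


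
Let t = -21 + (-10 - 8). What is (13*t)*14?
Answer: -7098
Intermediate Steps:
t = -39 (t = -21 - 18 = -39)
(13*t)*14 = (13*(-39))*14 = -507*14 = -7098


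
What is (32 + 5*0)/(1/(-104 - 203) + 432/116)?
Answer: 284896/33127 ≈ 8.6001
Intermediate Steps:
(32 + 5*0)/(1/(-104 - 203) + 432/116) = (32 + 0)/(1/(-307) + 432*(1/116)) = 32/(-1/307 + 108/29) = 32/(33127/8903) = 32*(8903/33127) = 284896/33127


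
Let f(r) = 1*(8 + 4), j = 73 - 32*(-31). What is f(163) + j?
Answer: 1077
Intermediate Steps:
j = 1065 (j = 73 + 992 = 1065)
f(r) = 12 (f(r) = 1*12 = 12)
f(163) + j = 12 + 1065 = 1077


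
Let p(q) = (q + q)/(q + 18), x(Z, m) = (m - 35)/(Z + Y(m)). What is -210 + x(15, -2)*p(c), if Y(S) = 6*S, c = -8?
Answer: -2854/15 ≈ -190.27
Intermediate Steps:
x(Z, m) = (-35 + m)/(Z + 6*m) (x(Z, m) = (m - 35)/(Z + 6*m) = (-35 + m)/(Z + 6*m))
p(q) = 2*q/(18 + q) (p(q) = (2*q)/(18 + q) = 2*q/(18 + q))
-210 + x(15, -2)*p(c) = -210 + ((-35 - 2)/(15 + 6*(-2)))*(2*(-8)/(18 - 8)) = -210 + (-37/(15 - 12))*(2*(-8)/10) = -210 + (-37/3)*(2*(-8)*(1/10)) = -210 + ((1/3)*(-37))*(-8/5) = -210 - 37/3*(-8/5) = -210 + 296/15 = -2854/15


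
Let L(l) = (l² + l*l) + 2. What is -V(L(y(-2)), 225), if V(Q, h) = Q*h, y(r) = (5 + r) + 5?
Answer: -29250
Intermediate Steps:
y(r) = 10 + r
L(l) = 2 + 2*l² (L(l) = (l² + l²) + 2 = 2*l² + 2 = 2 + 2*l²)
-V(L(y(-2)), 225) = -(2 + 2*(10 - 2)²)*225 = -(2 + 2*8²)*225 = -(2 + 2*64)*225 = -(2 + 128)*225 = -130*225 = -1*29250 = -29250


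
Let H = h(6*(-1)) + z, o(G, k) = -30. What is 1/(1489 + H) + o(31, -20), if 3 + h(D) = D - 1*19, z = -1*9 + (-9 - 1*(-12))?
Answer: -43649/1455 ≈ -29.999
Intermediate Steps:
z = -6 (z = -9 + (-9 + 12) = -9 + 3 = -6)
h(D) = -22 + D (h(D) = -3 + (D - 1*19) = -3 + (D - 19) = -3 + (-19 + D) = -22 + D)
H = -34 (H = (-22 + 6*(-1)) - 6 = (-22 - 6) - 6 = -28 - 6 = -34)
1/(1489 + H) + o(31, -20) = 1/(1489 - 34) - 30 = 1/1455 - 30 = -43649/1455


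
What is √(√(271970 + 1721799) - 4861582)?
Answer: √(-4861582 + √1993769) ≈ 2204.6*I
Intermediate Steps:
√(√(271970 + 1721799) - 4861582) = √(√1993769 - 4861582) = √(-4861582 + √1993769)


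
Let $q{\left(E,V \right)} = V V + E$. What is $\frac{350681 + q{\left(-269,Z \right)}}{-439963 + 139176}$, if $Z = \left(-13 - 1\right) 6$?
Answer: $- \frac{357468}{300787} \approx -1.1884$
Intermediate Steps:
$Z = -84$ ($Z = \left(-14\right) 6 = -84$)
$q{\left(E,V \right)} = E + V^{2}$ ($q{\left(E,V \right)} = V^{2} + E = E + V^{2}$)
$\frac{350681 + q{\left(-269,Z \right)}}{-439963 + 139176} = \frac{350681 - \left(269 - \left(-84\right)^{2}\right)}{-439963 + 139176} = \frac{350681 + \left(-269 + 7056\right)}{-300787} = \left(350681 + 6787\right) \left(- \frac{1}{300787}\right) = 357468 \left(- \frac{1}{300787}\right) = - \frac{357468}{300787}$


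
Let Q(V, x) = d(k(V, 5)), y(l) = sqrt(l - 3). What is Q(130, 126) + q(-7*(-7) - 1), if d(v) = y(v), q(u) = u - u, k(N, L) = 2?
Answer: I ≈ 1.0*I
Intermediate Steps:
q(u) = 0
y(l) = sqrt(-3 + l)
d(v) = sqrt(-3 + v)
Q(V, x) = I (Q(V, x) = sqrt(-3 + 2) = sqrt(-1) = I)
Q(130, 126) + q(-7*(-7) - 1) = I + 0 = I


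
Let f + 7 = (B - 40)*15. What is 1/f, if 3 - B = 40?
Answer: -1/1162 ≈ -0.00086058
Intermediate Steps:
B = -37 (B = 3 - 1*40 = 3 - 40 = -37)
f = -1162 (f = -7 + (-37 - 40)*15 = -7 - 77*15 = -7 - 1155 = -1162)
1/f = 1/(-1162) = -1/1162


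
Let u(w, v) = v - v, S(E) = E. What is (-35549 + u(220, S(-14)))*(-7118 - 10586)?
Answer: 629359496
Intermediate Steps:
u(w, v) = 0
(-35549 + u(220, S(-14)))*(-7118 - 10586) = (-35549 + 0)*(-7118 - 10586) = -35549*(-17704) = 629359496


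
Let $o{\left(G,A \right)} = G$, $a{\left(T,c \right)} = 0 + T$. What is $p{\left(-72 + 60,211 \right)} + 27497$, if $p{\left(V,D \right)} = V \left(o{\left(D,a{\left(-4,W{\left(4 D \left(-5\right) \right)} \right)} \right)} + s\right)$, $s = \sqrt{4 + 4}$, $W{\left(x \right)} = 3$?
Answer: $24965 - 24 \sqrt{2} \approx 24931.0$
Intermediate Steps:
$a{\left(T,c \right)} = T$
$s = 2 \sqrt{2}$ ($s = \sqrt{8} = 2 \sqrt{2} \approx 2.8284$)
$p{\left(V,D \right)} = V \left(D + 2 \sqrt{2}\right)$
$p{\left(-72 + 60,211 \right)} + 27497 = \left(-72 + 60\right) \left(211 + 2 \sqrt{2}\right) + 27497 = - 12 \left(211 + 2 \sqrt{2}\right) + 27497 = \left(-2532 - 24 \sqrt{2}\right) + 27497 = 24965 - 24 \sqrt{2}$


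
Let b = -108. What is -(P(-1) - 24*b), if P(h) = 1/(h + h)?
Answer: -5183/2 ≈ -2591.5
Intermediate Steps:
P(h) = 1/(2*h)
-(P(-1) - 24*b) = -((½)/(-1) - 24*(-108)) = -((½)*(-1) + 2592) = -(-½ + 2592) = -1*5183/2 = -5183/2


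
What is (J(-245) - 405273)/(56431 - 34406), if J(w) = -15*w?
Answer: -401598/22025 ≈ -18.234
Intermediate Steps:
(J(-245) - 405273)/(56431 - 34406) = (-15*(-245) - 405273)/(56431 - 34406) = (3675 - 405273)/22025 = -401598*1/22025 = -401598/22025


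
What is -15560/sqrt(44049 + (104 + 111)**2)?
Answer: -7780*sqrt(90274)/45137 ≈ -51.788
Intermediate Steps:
-15560/sqrt(44049 + (104 + 111)**2) = -15560/sqrt(44049 + 215**2) = -15560/sqrt(44049 + 46225) = -15560*sqrt(90274)/90274 = -7780*sqrt(90274)/45137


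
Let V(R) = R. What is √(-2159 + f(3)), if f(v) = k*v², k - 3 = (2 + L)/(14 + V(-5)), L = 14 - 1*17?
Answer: 3*I*√237 ≈ 46.184*I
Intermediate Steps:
L = -3 (L = 14 - 17 = -3)
k = 26/9 (k = 3 + (2 - 3)/(14 - 5) = 3 - 1/9 = 3 - 1*⅑ = 3 - ⅑ = 26/9 ≈ 2.8889)
f(v) = 26*v²/9
√(-2159 + f(3)) = √(-2159 + (26/9)*3²) = √(-2159 + (26/9)*9) = √(-2159 + 26) = √(-2133) = 3*I*√237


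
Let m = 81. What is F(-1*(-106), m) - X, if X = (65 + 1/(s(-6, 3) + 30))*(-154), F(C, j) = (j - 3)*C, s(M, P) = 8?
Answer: 347359/19 ≈ 18282.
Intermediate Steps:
F(C, j) = C*(-3 + j) (F(C, j) = (-3 + j)*C = C*(-3 + j))
X = -190267/19 (X = (65 + 1/(8 + 30))*(-154) = (65 + 1/38)*(-154) = (2471/38)*(-154) = -190267/19 ≈ -10014.)
F(-1*(-106), m) - X = (-1*(-106))*(-3 + 81) - 1*(-190267/19) = 106*78 + 190267/19 = 8268 + 190267/19 = 347359/19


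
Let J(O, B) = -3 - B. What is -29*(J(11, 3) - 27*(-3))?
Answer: -2175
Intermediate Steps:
-29*(J(11, 3) - 27*(-3)) = -29*((-3 - 1*3) - 27*(-3)) = -29*((-3 - 3) + 81) = -29*(-6 + 81) = -29*75 = -2175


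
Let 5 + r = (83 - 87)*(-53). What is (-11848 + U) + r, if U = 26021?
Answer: 14380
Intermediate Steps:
r = 207 (r = -5 + (83 - 87)*(-53) = -5 - 4*(-53) = -5 + 212 = 207)
(-11848 + U) + r = (-11848 + 26021) + 207 = 14173 + 207 = 14380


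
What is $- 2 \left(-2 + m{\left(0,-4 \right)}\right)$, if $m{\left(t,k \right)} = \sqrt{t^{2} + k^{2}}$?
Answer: $-4$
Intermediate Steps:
$m{\left(t,k \right)} = \sqrt{k^{2} + t^{2}}$
$- 2 \left(-2 + m{\left(0,-4 \right)}\right) = - 2 \left(-2 + \sqrt{\left(-4\right)^{2} + 0^{2}}\right) = - 2 \left(-2 + \sqrt{16 + 0}\right) = - 2 \left(-2 + \sqrt{16}\right) = - 2 \left(-2 + 4\right) = \left(-2\right) 2 = -4$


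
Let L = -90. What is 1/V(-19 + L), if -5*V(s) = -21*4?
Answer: 5/84 ≈ 0.059524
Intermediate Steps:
V(s) = 84/5 (V(s) = -(-21)*4/5 = -⅕*(-84) = 84/5)
1/V(-19 + L) = 1/(84/5) = 5/84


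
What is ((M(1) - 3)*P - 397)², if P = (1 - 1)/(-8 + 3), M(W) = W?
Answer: 157609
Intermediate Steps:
P = 0 (P = 0/(-5) = 0*(-⅕) = 0)
((M(1) - 3)*P - 397)² = ((1 - 3)*0 - 397)² = (-2*0 - 397)² = (0 - 397)² = (-397)² = 157609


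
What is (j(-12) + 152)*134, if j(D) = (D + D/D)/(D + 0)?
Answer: 122945/6 ≈ 20491.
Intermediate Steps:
j(D) = (1 + D)/D (j(D) = (D + 1)/D = (1 + D)/D)
(j(-12) + 152)*134 = ((1 - 12)/(-12) + 152)*134 = (-1/12*(-11) + 152)*134 = (11/12 + 152)*134 = (1835/12)*134 = 122945/6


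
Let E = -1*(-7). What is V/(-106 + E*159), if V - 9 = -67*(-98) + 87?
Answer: 6662/1007 ≈ 6.6157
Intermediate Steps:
E = 7
V = 6662 (V = 9 + (-67*(-98) + 87) = 9 + (6566 + 87) = 9 + 6653 = 6662)
V/(-106 + E*159) = 6662/(-106 + 7*159) = 6662/(-106 + 1113) = 6662/1007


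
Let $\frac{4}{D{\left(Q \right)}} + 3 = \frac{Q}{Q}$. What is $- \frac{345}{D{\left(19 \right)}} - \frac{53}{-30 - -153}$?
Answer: $\frac{42329}{246} \approx 172.07$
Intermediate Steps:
$D{\left(Q \right)} = -2$ ($D{\left(Q \right)} = \frac{4}{-3 + \frac{Q}{Q}} = \frac{4}{-3 + 1} = \frac{4}{-2} = 4 \left(- \frac{1}{2}\right) = -2$)
$- \frac{345}{D{\left(19 \right)}} - \frac{53}{-30 - -153} = - \frac{345}{-2} - \frac{53}{-30 - -153} = \left(-345\right) \left(- \frac{1}{2}\right) - \frac{53}{-30 + 153} = \frac{345}{2} - \frac{53}{123} = \frac{42329}{246}$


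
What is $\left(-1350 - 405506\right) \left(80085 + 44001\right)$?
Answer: $-50485133616$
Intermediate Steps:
$\left(-1350 - 405506\right) \left(80085 + 44001\right) = \left(-406856\right) 124086 = -50485133616$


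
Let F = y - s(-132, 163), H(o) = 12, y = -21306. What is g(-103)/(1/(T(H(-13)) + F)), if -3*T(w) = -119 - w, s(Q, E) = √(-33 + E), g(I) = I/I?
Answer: -63787/3 - √130 ≈ -21274.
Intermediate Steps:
g(I) = 1
T(w) = 119/3 + w/3 (T(w) = -(-119 - w)/3 = 119/3 + w/3)
F = -21306 - √130 (F = -21306 - √(-33 + 163) = -21306 - √130 ≈ -21317.)
g(-103)/(1/(T(H(-13)) + F)) = 1/1/((119/3 + (⅓)*12) + (-21306 - √130)) = 1/1/((119/3 + 4) + (-21306 - √130)) = 1/1/(131/3 + (-21306 - √130)) = 1/1/(-63787/3 - √130) = 1*(-63787/3 - √130) = -63787/3 - √130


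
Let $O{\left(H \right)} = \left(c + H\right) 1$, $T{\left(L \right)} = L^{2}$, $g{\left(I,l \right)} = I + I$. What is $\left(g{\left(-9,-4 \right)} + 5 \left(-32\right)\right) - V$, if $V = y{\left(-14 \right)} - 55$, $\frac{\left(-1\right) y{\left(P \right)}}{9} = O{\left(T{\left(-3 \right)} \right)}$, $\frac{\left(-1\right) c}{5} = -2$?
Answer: $48$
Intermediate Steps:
$g{\left(I,l \right)} = 2 I$
$c = 10$ ($c = \left(-5\right) \left(-2\right) = 10$)
$O{\left(H \right)} = 10 + H$ ($O{\left(H \right)} = \left(10 + H\right) 1 = 10 + H$)
$y{\left(P \right)} = -171$ ($y{\left(P \right)} = - 9 \left(10 + \left(-3\right)^{2}\right) = - 9 \left(10 + 9\right) = \left(-9\right) 19 = -171$)
$V = -226$ ($V = -171 - 55 = -226$)
$\left(g{\left(-9,-4 \right)} + 5 \left(-32\right)\right) - V = \left(2 \left(-9\right) + 5 \left(-32\right)\right) - -226 = \left(-18 - 160\right) + 226 = -178 + 226 = 48$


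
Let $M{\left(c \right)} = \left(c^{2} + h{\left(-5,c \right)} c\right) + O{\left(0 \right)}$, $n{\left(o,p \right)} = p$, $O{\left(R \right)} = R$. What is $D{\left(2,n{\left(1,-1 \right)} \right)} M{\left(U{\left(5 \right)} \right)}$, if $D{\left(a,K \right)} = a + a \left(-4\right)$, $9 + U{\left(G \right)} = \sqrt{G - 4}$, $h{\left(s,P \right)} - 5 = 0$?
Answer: $-144$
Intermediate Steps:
$h{\left(s,P \right)} = 5$ ($h{\left(s,P \right)} = 5 + 0 = 5$)
$U{\left(G \right)} = -9 + \sqrt{-4 + G}$ ($U{\left(G \right)} = -9 + \sqrt{G - 4} = -9 + \sqrt{-4 + G}$)
$D{\left(a,K \right)} = - 3 a$ ($D{\left(a,K \right)} = a - 4 a = - 3 a$)
$M{\left(c \right)} = c^{2} + 5 c$ ($M{\left(c \right)} = \left(c^{2} + 5 c\right) + 0 = c^{2} + 5 c$)
$D{\left(2,n{\left(1,-1 \right)} \right)} M{\left(U{\left(5 \right)} \right)} = \left(-3\right) 2 \left(-9 + \sqrt{-4 + 5}\right) \left(5 - \left(9 - \sqrt{-4 + 5}\right)\right) = - 6 \left(-9 + \sqrt{1}\right) \left(5 - \left(9 - \sqrt{1}\right)\right) = - 6 \left(-9 + 1\right) \left(5 + \left(-9 + 1\right)\right) = - 6 \left(- 8 \left(5 - 8\right)\right) = - 6 \left(\left(-8\right) \left(-3\right)\right) = \left(-6\right) 24 = -144$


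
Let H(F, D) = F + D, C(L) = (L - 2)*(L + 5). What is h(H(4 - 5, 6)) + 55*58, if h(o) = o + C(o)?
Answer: 3225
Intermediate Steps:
C(L) = (-2 + L)*(5 + L)
H(F, D) = D + F
h(o) = -10 + o² + 4*o (h(o) = o + (-10 + o² + 3*o) = -10 + o² + 4*o)
h(H(4 - 5, 6)) + 55*58 = (-10 + (6 + (4 - 5))² + 4*(6 + (4 - 5))) + 55*58 = (-10 + (6 - 1)² + 4*(6 - 1)) + 3190 = (-10 + 5² + 4*5) + 3190 = (-10 + 25 + 20) + 3190 = 35 + 3190 = 3225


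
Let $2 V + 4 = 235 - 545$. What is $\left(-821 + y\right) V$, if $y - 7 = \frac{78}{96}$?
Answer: $\frac{2042727}{16} \approx 1.2767 \cdot 10^{5}$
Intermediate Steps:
$V = -157$ ($V = -2 + \frac{235 - 545}{2} = -2 + \frac{1}{2} \left(-310\right) = -2 - 155 = -157$)
$y = \frac{125}{16}$ ($y = 7 + \frac{78}{96} = 7 + 78 \cdot \frac{1}{96} = 7 + \frac{13}{16} = \frac{125}{16} \approx 7.8125$)
$\left(-821 + y\right) V = \left(-821 + \frac{125}{16}\right) \left(-157\right) = \left(- \frac{13011}{16}\right) \left(-157\right) = \frac{2042727}{16}$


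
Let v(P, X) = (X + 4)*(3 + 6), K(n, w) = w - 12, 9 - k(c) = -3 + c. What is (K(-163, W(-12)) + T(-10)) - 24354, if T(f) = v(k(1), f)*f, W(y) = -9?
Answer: -23835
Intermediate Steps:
k(c) = 12 - c (k(c) = 9 - (-3 + c) = 9 + (3 - c) = 12 - c)
K(n, w) = -12 + w
v(P, X) = 36 + 9*X (v(P, X) = (4 + X)*9 = 36 + 9*X)
T(f) = f*(36 + 9*f) (T(f) = (36 + 9*f)*f = f*(36 + 9*f))
(K(-163, W(-12)) + T(-10)) - 24354 = ((-12 - 9) + 9*(-10)*(4 - 10)) - 24354 = (-21 + 9*(-10)*(-6)) - 24354 = (-21 + 540) - 24354 = 519 - 24354 = -23835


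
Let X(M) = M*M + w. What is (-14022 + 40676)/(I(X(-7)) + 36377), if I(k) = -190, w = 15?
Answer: 26654/36187 ≈ 0.73656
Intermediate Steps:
X(M) = 15 + M**2 (X(M) = M*M + 15 = M**2 + 15 = 15 + M**2)
(-14022 + 40676)/(I(X(-7)) + 36377) = (-14022 + 40676)/(-190 + 36377) = 26654/36187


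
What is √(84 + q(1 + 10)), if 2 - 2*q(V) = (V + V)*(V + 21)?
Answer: I*√267 ≈ 16.34*I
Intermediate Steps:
q(V) = 1 - V*(21 + V) (q(V) = 1 - (V + V)*(V + 21)/2 = 1 - 2*V*(21 + V)/2 = 1 - V*(21 + V))
√(84 + q(1 + 10)) = √(84 + (1 - (1 + 10)² - 21*(1 + 10))) = √(84 + (1 - 1*11² - 21*11)) = √(84 + (1 - 1*121 - 231)) = √(84 + (1 - 121 - 231)) = √(84 - 351) = √(-267) = I*√267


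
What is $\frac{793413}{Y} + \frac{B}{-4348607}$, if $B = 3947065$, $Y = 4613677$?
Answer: $- \frac{14760241682314}{20063068097939} \approx -0.73569$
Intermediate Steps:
$\frac{793413}{Y} + \frac{B}{-4348607} = \frac{793413}{4613677} + \frac{3947065}{-4348607} = 793413 \cdot \frac{1}{4613677} + 3947065 \left(- \frac{1}{4348607}\right) = \frac{793413}{4613677} - \frac{3947065}{4348607} = - \frac{14760241682314}{20063068097939}$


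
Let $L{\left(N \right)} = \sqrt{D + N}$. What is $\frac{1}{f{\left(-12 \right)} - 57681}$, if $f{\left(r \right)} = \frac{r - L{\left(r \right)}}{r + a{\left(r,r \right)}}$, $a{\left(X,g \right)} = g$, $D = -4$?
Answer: $- \frac{1038249}{59886721445} - \frac{3 i}{59886721445} \approx -1.7337 \cdot 10^{-5} - 5.0095 \cdot 10^{-11} i$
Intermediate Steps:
$L{\left(N \right)} = \sqrt{-4 + N}$
$f{\left(r \right)} = \frac{r - \sqrt{-4 + r}}{2 r}$ ($f{\left(r \right)} = \frac{r - \sqrt{-4 + r}}{r + r} = \frac{r - \sqrt{-4 + r}}{2 r}$)
$\frac{1}{f{\left(-12 \right)} - 57681} = \frac{1}{\frac{-12 - \sqrt{-4 - 12}}{2 \left(-12\right)} - 57681} = \frac{1}{\frac{1}{2} \left(- \frac{1}{12}\right) \left(-12 - \sqrt{-16}\right) - 57681} = \frac{1}{\frac{1}{2} \left(- \frac{1}{12}\right) \left(-12 - 4 i\right) - 57681} = \frac{1}{\left(\frac{1}{2} + \frac{i}{6}\right) - 57681} = \frac{1}{- \frac{115361}{2} + \frac{i}{6}} = \frac{18 \left(- \frac{115361}{2} - \frac{i}{6}\right)}{59886721445}$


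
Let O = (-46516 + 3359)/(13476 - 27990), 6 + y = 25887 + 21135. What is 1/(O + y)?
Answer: 14514/682433381 ≈ 2.1268e-5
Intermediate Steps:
y = 47016 (y = -6 + (25887 + 21135) = -6 + 47022 = 47016)
O = 43157/14514 (O = -43157/(-14514) = -43157*(-1/14514) = 43157/14514 ≈ 2.9735)
1/(O + y) = 1/(43157/14514 + 47016) = 1/(682433381/14514) = 14514/682433381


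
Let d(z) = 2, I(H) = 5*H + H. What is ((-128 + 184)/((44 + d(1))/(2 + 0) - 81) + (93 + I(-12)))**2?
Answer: 337561/841 ≈ 401.38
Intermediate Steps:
I(H) = 6*H
((-128 + 184)/((44 + d(1))/(2 + 0) - 81) + (93 + I(-12)))**2 = ((-128 + 184)/((44 + 2)/(2 + 0) - 81) + (93 + 6*(-12)))**2 = (56/(46/2 - 81) + (93 - 72))**2 = (56/(46*(1/2) - 81) + 21)**2 = (56/(23 - 81) + 21)**2 = (56/(-58) + 21)**2 = (56*(-1/58) + 21)**2 = (-28/29 + 21)**2 = (581/29)**2 = 337561/841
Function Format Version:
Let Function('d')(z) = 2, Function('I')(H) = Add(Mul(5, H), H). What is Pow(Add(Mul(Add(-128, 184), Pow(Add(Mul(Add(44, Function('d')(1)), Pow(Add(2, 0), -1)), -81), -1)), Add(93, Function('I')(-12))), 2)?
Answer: Rational(337561, 841) ≈ 401.38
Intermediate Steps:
Function('I')(H) = Mul(6, H)
Pow(Add(Mul(Add(-128, 184), Pow(Add(Mul(Add(44, Function('d')(1)), Pow(Add(2, 0), -1)), -81), -1)), Add(93, Function('I')(-12))), 2) = Pow(Add(Mul(Add(-128, 184), Pow(Add(Mul(Add(44, 2), Pow(Add(2, 0), -1)), -81), -1)), Add(93, Mul(6, -12))), 2) = Pow(Add(Mul(56, Pow(Add(Mul(46, Pow(2, -1)), -81), -1)), Add(93, -72)), 2) = Pow(Add(Mul(56, Pow(Add(Mul(46, Rational(1, 2)), -81), -1)), 21), 2) = Pow(Add(Mul(56, Pow(Add(23, -81), -1)), 21), 2) = Pow(Add(Mul(56, Pow(-58, -1)), 21), 2) = Pow(Add(Mul(56, Rational(-1, 58)), 21), 2) = Pow(Add(Rational(-28, 29), 21), 2) = Pow(Rational(581, 29), 2) = Rational(337561, 841)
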